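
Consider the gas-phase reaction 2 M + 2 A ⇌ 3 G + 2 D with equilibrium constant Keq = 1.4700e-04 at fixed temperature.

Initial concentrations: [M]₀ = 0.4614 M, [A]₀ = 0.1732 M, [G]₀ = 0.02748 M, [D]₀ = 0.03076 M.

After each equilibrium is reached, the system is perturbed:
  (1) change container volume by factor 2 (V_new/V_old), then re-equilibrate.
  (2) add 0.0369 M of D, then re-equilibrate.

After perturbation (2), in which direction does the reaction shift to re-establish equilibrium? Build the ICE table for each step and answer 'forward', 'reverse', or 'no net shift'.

Q₀ = 3.0745e-06 vs Keq = 1.4700e-04 ⇒ Q<K, forward
Step 1:
                    M           A           G           D
  Initial      0.4614      0.1732     0.02748     0.03076
  Change      -0.0224     -0.0224      0.0336      0.0224
  Equil         0.439      0.1508     0.06108     0.05316
  solve Keq expr → x = 0.0112; check Q = 1.4700e-04
Then change container volume by factor 2 (V_new/V_old).
Step 2:
                    M           A           G           D
  Initial      0.2195      0.0754     0.03054     0.02658
  Change    -0.002821   -0.002821    0.004232    0.002821
  Equil        0.2167     0.07258     0.03477      0.0294
  solve Keq expr → x = 0.001411; check Q = 1.4700e-04
Then add 0.0369 M of D.
Step 3:
                    M           A           G           D
  Initial      0.2167     0.07258     0.03477      0.0663
  Change     0.007302    0.007302    -0.01095   -0.007302
  Equil         0.224     0.07988     0.02382       0.059
  solve Keq expr → x = -0.003651; check Q = 1.4700e-04

Direction: reverse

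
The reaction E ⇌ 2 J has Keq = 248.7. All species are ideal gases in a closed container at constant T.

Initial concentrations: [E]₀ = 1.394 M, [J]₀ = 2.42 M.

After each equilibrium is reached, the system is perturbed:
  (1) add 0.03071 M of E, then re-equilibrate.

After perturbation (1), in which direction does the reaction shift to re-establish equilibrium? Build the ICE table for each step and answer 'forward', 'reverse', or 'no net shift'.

Q₀ = 4.201 vs Keq = 248.7 ⇒ Q<K, forward
Step 1:
                    E           J
  I             1.394        2.42
  C            -1.293       2.586
  E            0.1008       5.006
  solve Keq expr → x = 1.293; check Q = 248.7
Then add 0.03071 M of E.
Step 2:
                    E           J
  I            0.1315       5.006
  C          -0.02841     0.05682
  E            0.1031       5.063
  solve Keq expr → x = 0.02841; check Q = 248.7

Direction: forward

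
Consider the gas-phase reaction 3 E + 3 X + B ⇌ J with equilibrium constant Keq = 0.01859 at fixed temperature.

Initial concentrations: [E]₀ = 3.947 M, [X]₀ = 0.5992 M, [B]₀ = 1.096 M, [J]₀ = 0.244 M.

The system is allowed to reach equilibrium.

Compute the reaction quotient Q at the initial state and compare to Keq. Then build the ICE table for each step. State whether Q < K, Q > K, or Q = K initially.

Q₀ = 0.01683; Q < K (proceeds forward)

Q₀ = 0.01683 vs Keq = 0.01859 ⇒ Q<K, forward
Step 1:
                   E          X          B          J
  I            3.947     0.5992      1.096      0.244
  C          -0.0133    -0.0133  -0.004433   0.004433
  E            3.934     0.5859      1.092     0.2484
  solve Keq expr → x = 0.004433; check Q = 0.01859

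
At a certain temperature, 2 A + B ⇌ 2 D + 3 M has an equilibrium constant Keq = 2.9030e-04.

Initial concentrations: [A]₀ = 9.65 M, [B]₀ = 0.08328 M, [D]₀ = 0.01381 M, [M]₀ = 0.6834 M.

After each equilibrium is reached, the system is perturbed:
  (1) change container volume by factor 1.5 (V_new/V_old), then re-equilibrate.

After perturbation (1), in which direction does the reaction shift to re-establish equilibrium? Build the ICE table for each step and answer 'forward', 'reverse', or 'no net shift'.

Direction: forward

Q₀ = 7.8490e-06 vs Keq = 2.9030e-04 ⇒ Q<K, forward
Step 1:
                   A          B          D          M
  I             9.65    0.08328    0.01381     0.6834
  C         -0.04721   -0.02361    0.04721    0.07082
  E            9.603    0.05967    0.06102     0.7542
  solve Keq expr → x = 0.02361; check Q = 2.9030e-04
Then change container volume by factor 1.5 (V_new/V_old).
Step 2:
                   A          B          D          M
  I            6.402    0.03978    0.04068     0.5028
  C         -0.01234  -0.006172    0.01234    0.01852
  E             6.39    0.03361    0.05302     0.5213
  solve Keq expr → x = 0.006172; check Q = 2.9030e-04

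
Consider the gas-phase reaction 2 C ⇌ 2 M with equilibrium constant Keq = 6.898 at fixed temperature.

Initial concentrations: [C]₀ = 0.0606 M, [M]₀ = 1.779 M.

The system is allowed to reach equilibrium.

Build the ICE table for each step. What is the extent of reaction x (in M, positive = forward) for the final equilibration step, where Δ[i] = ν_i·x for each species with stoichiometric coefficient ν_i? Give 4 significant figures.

Q₀ = 861.8 vs Keq = 6.898 ⇒ Q>K, reverse
Step 1:
                    C           M
  init         0.0606       1.779
  Δ            0.4467     -0.4467
  eq           0.5073       1.332
  solve Keq expr → x = -0.2233; check Q = 6.898

x = -0.2233 M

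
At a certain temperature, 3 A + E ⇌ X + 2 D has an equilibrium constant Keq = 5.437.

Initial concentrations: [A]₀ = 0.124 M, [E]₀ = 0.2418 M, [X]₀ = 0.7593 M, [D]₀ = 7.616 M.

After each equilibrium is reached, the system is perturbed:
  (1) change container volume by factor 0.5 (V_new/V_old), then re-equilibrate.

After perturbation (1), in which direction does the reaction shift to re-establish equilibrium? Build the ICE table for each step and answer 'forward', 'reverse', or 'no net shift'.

Direction: forward

Q₀ = 9.5531e+04 vs Keq = 5.437 ⇒ Q>K, reverse
Step 1:
                   A          E          X          D
  init         0.124     0.2418     0.7593      7.616
  Δ            1.389     0.4629    -0.4629    -0.9259
  eq           1.513     0.7047     0.2964       6.69
  solve Keq expr → x = -0.4629; check Q = 5.437
Then change container volume by factor 0.5 (V_new/V_old).
Step 2:
                   A          E          X          D
  init         3.026      1.409     0.5927      13.38
  Δ          -0.3622    -0.1207     0.1207     0.2414
  eq           2.663      1.289     0.7135      13.62
  solve Keq expr → x = 0.1207; check Q = 5.437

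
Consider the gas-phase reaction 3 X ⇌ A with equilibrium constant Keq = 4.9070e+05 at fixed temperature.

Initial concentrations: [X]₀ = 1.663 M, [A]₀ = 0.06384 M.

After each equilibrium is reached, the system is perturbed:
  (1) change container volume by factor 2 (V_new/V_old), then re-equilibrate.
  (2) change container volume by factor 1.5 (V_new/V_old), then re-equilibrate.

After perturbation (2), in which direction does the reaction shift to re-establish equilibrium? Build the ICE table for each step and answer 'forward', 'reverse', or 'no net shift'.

Q₀ = 0.01388 vs Keq = 4.9070e+05 ⇒ Q<K, forward
Step 1:
                    X           A
  Initial       1.663     0.06384
  Change       -1.652      0.5507
  Equil       0.01078      0.6146
  solve Keq expr → x = 0.5507; check Q = 4.9070e+05
Then change container volume by factor 2 (V_new/V_old).
Step 2:
                    X           A
  Initial     0.00539      0.3073
  Change     0.003156   -0.001052
  Equil      0.008546      0.3062
  solve Keq expr → x = -0.001052; check Q = 4.9070e+05
Then change container volume by factor 1.5 (V_new/V_old).
Step 3:
                    X           A
  Initial    0.005697      0.2042
  Change     0.001761 -5.8702e-04
  Equil      0.007458      0.2036
  solve Keq expr → x = -5.8702e-04; check Q = 4.9070e+05

Direction: reverse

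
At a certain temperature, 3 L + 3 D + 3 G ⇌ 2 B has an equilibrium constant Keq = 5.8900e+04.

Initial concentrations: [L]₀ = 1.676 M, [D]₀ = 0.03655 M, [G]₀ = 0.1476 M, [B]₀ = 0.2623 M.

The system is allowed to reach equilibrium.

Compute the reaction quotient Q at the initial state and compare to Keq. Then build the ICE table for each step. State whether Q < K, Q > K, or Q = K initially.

Q₀ = 9.3079e+04 vs Keq = 5.8900e+04 ⇒ Q>K, reverse
Step 1:
                    L           D           G           B
  I             1.676     0.03655      0.1476      0.2623
  C          0.004381    0.004381    0.004381   -0.002921
  E              1.68     0.04093       0.152      0.2594
  solve Keq expr → x = -0.00146; check Q = 5.8900e+04

Q₀ = 9.3079e+04; Q > K (proceeds reverse)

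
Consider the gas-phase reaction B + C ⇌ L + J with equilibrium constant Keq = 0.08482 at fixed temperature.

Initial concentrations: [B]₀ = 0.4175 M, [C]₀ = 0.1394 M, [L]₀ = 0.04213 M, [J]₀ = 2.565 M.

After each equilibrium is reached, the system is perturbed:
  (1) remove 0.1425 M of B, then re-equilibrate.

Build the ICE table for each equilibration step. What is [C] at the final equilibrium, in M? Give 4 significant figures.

[C]_eq = 0.1796 M

Q₀ = 1.857 vs Keq = 0.08482 ⇒ Q>K, reverse
Step 1:
                   B          C          L          J
  init        0.4175     0.1394    0.04213      2.565
  Δ          0.03939    0.03939   -0.03939   -0.03939
  eq          0.4569     0.1788   0.002743      2.526
  solve Keq expr → x = -0.03939; check Q = 0.08482
Then remove 0.1425 M of B.
Step 2:
                   B          C          L          J
  init        0.3144     0.1788   0.002743      2.526
  Δ       8.4103e-04 8.4103e-04 -8.4103e-04 -8.4103e-04
  eq          0.3152     0.1796   0.001902      2.525
  solve Keq expr → x = -8.4103e-04; check Q = 0.08482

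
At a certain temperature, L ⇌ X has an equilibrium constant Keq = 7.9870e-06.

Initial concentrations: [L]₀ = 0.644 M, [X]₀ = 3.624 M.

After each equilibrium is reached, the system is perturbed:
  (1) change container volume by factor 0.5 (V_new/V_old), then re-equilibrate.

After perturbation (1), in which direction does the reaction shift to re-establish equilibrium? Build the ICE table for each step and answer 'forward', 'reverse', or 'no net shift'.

Direction: no net shift

Q₀ = 5.627 vs Keq = 7.9870e-06 ⇒ Q>K, reverse
Step 1:
                   L          X
  I            0.644      3.624
  C            3.624     -3.624
  E            4.268 3.4088e-05
  solve Keq expr → x = -3.624; check Q = 7.9870e-06
Then change container volume by factor 0.5 (V_new/V_old).
Step 2:
                   L          X
  I            8.536 6.8176e-05
  C                0          0
  E            8.536 6.8176e-05
  solve Keq expr → x = 0; check Q = 7.9870e-06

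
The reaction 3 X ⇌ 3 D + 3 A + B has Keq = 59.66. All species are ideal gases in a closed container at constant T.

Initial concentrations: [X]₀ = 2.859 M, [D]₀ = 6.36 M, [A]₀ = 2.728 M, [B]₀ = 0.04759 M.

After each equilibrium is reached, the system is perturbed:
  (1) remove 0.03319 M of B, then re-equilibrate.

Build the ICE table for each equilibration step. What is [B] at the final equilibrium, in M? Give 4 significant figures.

Q₀ = 10.64 vs Keq = 59.66 ⇒ Q<K, forward
Step 1:
                   X          D          A          B
  Initial      2.859       6.36      2.728    0.04759
  Change     -0.2616     0.2616     0.2616    0.08719
  Equil        2.597      6.622       2.99     0.1348
  solve Keq expr → x = 0.08719; check Q = 59.66
Then remove 0.03319 M of B.
Step 2:
                   X          D          A          B
  Initial      2.597      6.622       2.99     0.1016
  Change    -0.05003    0.05003    0.05003    0.01668
  Equil        2.547      6.672       3.04     0.1183
  solve Keq expr → x = 0.01668; check Q = 59.66

[B]_eq = 0.1183 M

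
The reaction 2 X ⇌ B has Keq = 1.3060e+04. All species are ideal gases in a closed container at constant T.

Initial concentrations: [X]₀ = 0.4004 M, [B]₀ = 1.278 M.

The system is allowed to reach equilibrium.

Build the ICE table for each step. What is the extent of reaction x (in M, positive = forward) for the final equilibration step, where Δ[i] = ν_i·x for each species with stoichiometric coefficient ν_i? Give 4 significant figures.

Q₀ = 7.972 vs Keq = 1.3060e+04 ⇒ Q<K, forward
Step 1:
                    X           B
  Initial      0.4004       1.278
  Change      -0.3898      0.1949
  Equil       0.01062       1.473
  solve Keq expr → x = 0.1949; check Q = 1.3060e+04

x = 0.1949 M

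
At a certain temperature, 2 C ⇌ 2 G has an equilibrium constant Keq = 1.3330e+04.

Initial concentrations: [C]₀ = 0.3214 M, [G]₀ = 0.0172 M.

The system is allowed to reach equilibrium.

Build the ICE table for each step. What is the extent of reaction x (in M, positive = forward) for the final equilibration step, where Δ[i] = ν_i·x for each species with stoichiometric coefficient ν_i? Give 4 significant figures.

x = 0.1592 M

Q₀ = 0.002864 vs Keq = 1.3330e+04 ⇒ Q<K, forward
Step 1:
                   C          G
  I           0.3214     0.0172
  C          -0.3185     0.3185
  E         0.002908     0.3357
  solve Keq expr → x = 0.1592; check Q = 1.3330e+04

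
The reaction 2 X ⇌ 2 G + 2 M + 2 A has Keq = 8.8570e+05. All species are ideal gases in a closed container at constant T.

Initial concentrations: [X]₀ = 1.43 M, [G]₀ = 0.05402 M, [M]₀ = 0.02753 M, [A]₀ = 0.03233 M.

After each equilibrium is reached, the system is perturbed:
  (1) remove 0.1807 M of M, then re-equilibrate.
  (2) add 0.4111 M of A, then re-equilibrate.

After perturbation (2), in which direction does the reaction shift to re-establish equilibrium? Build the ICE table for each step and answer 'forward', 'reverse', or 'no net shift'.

Q₀ = 1.1305e-09 vs Keq = 8.8570e+05 ⇒ Q<K, forward
Step 1:
                  X         G         M         A
  init         1.43   0.05402   0.02753   0.03233
  Δ          -1.427     1.427     1.427     1.427
  eq       0.003338     1.481     1.454     1.459
  solve Keq expr → x = 0.7133; check Q = 8.8570e+05
Then remove 0.1807 M of M.
Step 2:
                  X         G         M         A
  init     0.003338     1.481     1.273     1.459
  Δ       -4.1220e-04 4.1220e-04 4.1220e-04 4.1220e-04
  eq       0.002926     1.481     1.274     1.459
  solve Keq expr → x = 2.0610e-04; check Q = 8.8570e+05
Then add 0.4111 M of A.
Step 3:
                  X         G         M         A
  init     0.002926     1.481     1.274     1.871
  Δ       8.1807e-04 -8.1807e-04 -8.1807e-04 -8.1807e-04
  eq       0.003744      1.48     1.273      1.87
  solve Keq expr → x = -4.0903e-04; check Q = 8.8570e+05

Direction: reverse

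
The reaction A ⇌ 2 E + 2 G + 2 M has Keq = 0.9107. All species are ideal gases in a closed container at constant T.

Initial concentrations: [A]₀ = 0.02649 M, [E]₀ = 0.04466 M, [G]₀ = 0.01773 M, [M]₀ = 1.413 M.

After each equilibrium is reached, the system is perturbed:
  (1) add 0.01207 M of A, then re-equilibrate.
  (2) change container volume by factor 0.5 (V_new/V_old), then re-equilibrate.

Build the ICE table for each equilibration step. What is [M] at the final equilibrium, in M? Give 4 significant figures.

[M]_eq = 2.955 M

Q₀ = 4.7256e-05 vs Keq = 0.9107 ⇒ Q<K, forward
Step 1:
                  A         E         G         M
  Initial   0.02649   0.04466   0.01773     1.413
  Change   -0.02638   0.05276   0.05276   0.05276
  Equil   1.1124e-04   0.09742   0.07049     1.466
  solve Keq expr → x = 0.02638; check Q = 0.9107
Then add 0.01207 M of A.
Step 2:
                  A         E         G         M
  Initial   0.01218   0.09742   0.07049     1.466
  Change   -0.01186   0.02373   0.02373   0.02373
  Equil   3.1736e-04    0.1211   0.09422     1.489
  solve Keq expr → x = 0.01186; check Q = 0.9107
Then change container volume by factor 0.5 (V_new/V_old).
Step 3:
                  A         E         G         M
  Initial 6.3472e-04    0.2423    0.1884     2.979
  Change    0.01182  -0.02364  -0.02364  -0.02364
  Equil     0.01245    0.2187    0.1648     2.955
  solve Keq expr → x = -0.01182; check Q = 0.9107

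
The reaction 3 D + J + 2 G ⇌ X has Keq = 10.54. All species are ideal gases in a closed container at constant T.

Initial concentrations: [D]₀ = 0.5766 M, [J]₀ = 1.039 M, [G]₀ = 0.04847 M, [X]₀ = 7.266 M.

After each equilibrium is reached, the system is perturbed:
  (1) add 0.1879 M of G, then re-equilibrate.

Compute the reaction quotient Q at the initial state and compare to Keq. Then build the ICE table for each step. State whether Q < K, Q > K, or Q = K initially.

Q₀ = 1.5528e+04 vs Keq = 10.54 ⇒ Q>K, reverse
Step 1:
                    D           J           G           X
  Initial      0.5766       1.039     0.04847       7.266
  Change       0.6902      0.2301      0.4602     -0.2301
  Equil         1.267       1.269      0.5086       7.036
  solve Keq expr → x = -0.2301; check Q = 10.54
Then add 0.1879 M of G.
Step 2:
                    D           J           G           X
  Initial       1.267       1.269      0.6965       7.036
  Change      -0.1295    -0.04316    -0.08632     0.04316
  Equil         1.137       1.226      0.6102       7.079
  solve Keq expr → x = 0.04316; check Q = 10.54

Q₀ = 1.5528e+04; Q > K (proceeds reverse)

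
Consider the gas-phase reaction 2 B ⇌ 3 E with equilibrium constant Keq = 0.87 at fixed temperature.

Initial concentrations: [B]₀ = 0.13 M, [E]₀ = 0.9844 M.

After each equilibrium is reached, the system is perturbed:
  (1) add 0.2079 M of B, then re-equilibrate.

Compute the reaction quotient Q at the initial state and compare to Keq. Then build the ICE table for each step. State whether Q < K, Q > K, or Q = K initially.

Q₀ = 56.45; Q > K (proceeds reverse)

Q₀ = 56.45 vs Keq = 0.87 ⇒ Q>K, reverse
Step 1:
                  B         E
  I            0.13    0.9844
  C           0.296   -0.4439
  E           0.426    0.5405
  solve Keq expr → x = -0.148; check Q = 0.87
Then add 0.2079 M of B.
Step 2:
                  B         E
  I          0.6339    0.5405
  C        -0.07269     0.109
  E          0.5612    0.6495
  solve Keq expr → x = 0.03635; check Q = 0.87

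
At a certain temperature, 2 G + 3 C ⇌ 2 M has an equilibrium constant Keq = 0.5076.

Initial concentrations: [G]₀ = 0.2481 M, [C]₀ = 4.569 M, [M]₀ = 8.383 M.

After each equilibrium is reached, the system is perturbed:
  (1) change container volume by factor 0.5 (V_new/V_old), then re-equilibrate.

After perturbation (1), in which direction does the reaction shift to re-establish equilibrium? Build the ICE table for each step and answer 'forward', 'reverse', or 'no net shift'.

Q₀ = 11.97 vs Keq = 0.5076 ⇒ Q>K, reverse
Step 1:
                  G         C         M
  I          0.2481     4.569     8.383
  C          0.6041    0.9062   -0.6041
  E          0.8522     5.475     7.779
  solve Keq expr → x = -0.3021; check Q = 0.5076
Then change container volume by factor 0.5 (V_new/V_old).
Step 2:
                  G         C         M
  I           1.704     10.95     15.56
  C         -0.9227    -1.384    0.9227
  E          0.7818     9.566     16.48
  solve Keq expr → x = 0.4613; check Q = 0.5076

Direction: forward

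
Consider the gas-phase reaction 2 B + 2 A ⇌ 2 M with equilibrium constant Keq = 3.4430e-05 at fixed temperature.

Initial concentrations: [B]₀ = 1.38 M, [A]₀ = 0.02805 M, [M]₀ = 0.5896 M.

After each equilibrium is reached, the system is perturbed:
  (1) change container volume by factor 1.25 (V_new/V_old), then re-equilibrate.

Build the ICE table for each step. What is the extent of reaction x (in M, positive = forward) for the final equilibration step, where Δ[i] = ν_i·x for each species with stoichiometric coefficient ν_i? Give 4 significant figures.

x = -5.5582e-04 M

Q₀ = 232 vs Keq = 3.4430e-05 ⇒ Q>K, reverse
Step 1:
                    B           A           M
  Initial        1.38     0.02805      0.5896
  Change       0.5826      0.5826     -0.5826
  Equil         1.963      0.6106    0.007032
  solve Keq expr → x = -0.2913; check Q = 3.4430e-05
Then change container volume by factor 1.25 (V_new/V_old).
Step 2:
                    B           A           M
  Initial        1.57      0.4885    0.005625
  Change     0.001112    0.001112   -0.001112
  Equil         1.571      0.4896    0.004514
  solve Keq expr → x = -5.5582e-04; check Q = 3.4430e-05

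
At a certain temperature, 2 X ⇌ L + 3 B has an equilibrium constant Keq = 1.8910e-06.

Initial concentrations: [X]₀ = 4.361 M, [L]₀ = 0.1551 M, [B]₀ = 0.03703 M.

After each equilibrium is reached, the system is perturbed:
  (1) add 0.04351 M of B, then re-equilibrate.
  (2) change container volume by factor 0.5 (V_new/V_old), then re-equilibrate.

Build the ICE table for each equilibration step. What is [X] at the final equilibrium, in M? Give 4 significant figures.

[X]_eq = 8.776 M

Q₀ = 4.1410e-07 vs Keq = 1.8910e-06 ⇒ Q<K, forward
Step 1:
                    X           L           B
  Initial       4.361      0.1551     0.03703
  Change     -0.01551    0.007757     0.02327
  Equil         4.345      0.1629      0.0603
  solve Keq expr → x = 0.007757; check Q = 1.8910e-06
Then add 0.04351 M of B.
Step 2:
                    X           L           B
  Initial       4.345      0.1629      0.1038
  Change      0.02763    -0.01381    -0.04144
  Equil         4.373       0.149     0.06237
  solve Keq expr → x = -0.01381; check Q = 1.8910e-06
Then change container volume by factor 0.5 (V_new/V_old).
Step 3:
                    X           L           B
  Initial       8.746      0.2981      0.1247
  Change      0.02975    -0.01488    -0.04463
  Equil         8.776      0.2832     0.08012
  solve Keq expr → x = -0.01488; check Q = 1.8910e-06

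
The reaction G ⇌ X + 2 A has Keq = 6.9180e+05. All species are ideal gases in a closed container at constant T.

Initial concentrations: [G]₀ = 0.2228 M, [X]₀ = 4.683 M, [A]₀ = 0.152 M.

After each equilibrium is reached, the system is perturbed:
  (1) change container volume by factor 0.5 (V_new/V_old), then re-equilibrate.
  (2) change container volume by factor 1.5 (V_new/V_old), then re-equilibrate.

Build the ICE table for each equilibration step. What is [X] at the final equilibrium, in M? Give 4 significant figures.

Q₀ = 0.4856 vs Keq = 6.9180e+05 ⇒ Q<K, forward
Step 1:
                   G          X          A
  I           0.2228      4.683      0.152
  C          -0.2228     0.2228     0.4456
  E       2.5325e-06      4.906     0.5976
  solve Keq expr → x = 0.2228; check Q = 6.9180e+05
Then change container volume by factor 0.5 (V_new/V_old).
Step 2:
                   G          X          A
  I       5.0649e-06      9.812      1.195
  C       1.5194e-05 -1.5194e-05 -3.0387e-05
  E       2.0259e-05      9.812      1.195
  solve Keq expr → x = -1.5194e-05; check Q = 6.9180e+05
Then change container volume by factor 1.5 (V_new/V_old).
Step 3:
                   G          X          A
  I       1.3506e-05      6.541     0.7968
  C       -7.5030e-06 7.5030e-06 1.5006e-05
  E       6.0028e-06      6.541     0.7968
  solve Keq expr → x = 7.5030e-06; check Q = 6.9180e+05

[X]_eq = 6.541 M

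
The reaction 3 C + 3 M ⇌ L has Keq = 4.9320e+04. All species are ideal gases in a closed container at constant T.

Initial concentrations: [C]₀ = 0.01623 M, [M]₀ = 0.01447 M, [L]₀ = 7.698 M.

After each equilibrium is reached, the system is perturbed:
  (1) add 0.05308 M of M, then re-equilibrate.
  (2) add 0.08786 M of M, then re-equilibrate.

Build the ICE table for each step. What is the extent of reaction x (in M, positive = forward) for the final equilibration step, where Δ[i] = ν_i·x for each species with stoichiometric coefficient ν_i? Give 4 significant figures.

Q₀ = 5.9432e+11 vs Keq = 4.9320e+04 ⇒ Q>K, reverse
Step 1:
                   C          M          L
  Initial    0.01623    0.01447      7.698
  Change      0.2163     0.2163   -0.07211
  Equil       0.2326     0.2308      7.626
  solve Keq expr → x = -0.07211; check Q = 4.9320e+04
Then add 0.05308 M of M.
Step 2:
                   C          M          L
  Initial     0.2326     0.2839      7.626
  Change    -0.02508   -0.02508   0.008361
  Equil       0.2075     0.2588      7.634
  solve Keq expr → x = 0.008361; check Q = 4.9320e+04
Then add 0.08786 M of M.
Step 3:
                   C          M          L
  Initial     0.2075     0.3467      7.634
  Change    -0.03507   -0.03507    0.01169
  Equil       0.1724     0.3116      7.646
  solve Keq expr → x = 0.01169; check Q = 4.9320e+04

x = 0.01169 M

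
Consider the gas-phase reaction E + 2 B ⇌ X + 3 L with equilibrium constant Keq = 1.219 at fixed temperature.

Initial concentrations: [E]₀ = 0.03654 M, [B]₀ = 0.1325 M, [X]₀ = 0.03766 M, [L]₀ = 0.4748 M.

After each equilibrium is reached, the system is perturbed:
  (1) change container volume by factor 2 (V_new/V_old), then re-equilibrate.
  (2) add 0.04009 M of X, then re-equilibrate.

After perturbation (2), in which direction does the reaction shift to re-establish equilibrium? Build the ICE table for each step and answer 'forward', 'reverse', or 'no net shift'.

Q₀ = 6.284 vs Keq = 1.219 ⇒ Q>K, reverse
Step 1:
                   E          B          X          L
  Initial    0.03654     0.1325    0.03766     0.4748
  Change     0.01574    0.03148   -0.01574   -0.04722
  Equil      0.05228      0.164    0.02192     0.4276
  solve Keq expr → x = -0.01574; check Q = 1.219
Then change container volume by factor 2 (V_new/V_old).
Step 2:
                   E          B          X          L
  Initial    0.02614    0.08199    0.01096     0.2138
  Change   -0.003258  -0.006516   0.003258   0.009775
  Equil      0.02288    0.07547    0.01422     0.2236
  solve Keq expr → x = 0.003258; check Q = 1.219
Then add 0.04009 M of X.
Step 3:
                   E          B          X          L
  Initial    0.02288    0.07547    0.05431     0.2236
  Change    0.009094    0.01819  -0.009094   -0.02728
  Equil      0.03198    0.09366    0.04521     0.1963
  solve Keq expr → x = -0.009094; check Q = 1.219

Direction: reverse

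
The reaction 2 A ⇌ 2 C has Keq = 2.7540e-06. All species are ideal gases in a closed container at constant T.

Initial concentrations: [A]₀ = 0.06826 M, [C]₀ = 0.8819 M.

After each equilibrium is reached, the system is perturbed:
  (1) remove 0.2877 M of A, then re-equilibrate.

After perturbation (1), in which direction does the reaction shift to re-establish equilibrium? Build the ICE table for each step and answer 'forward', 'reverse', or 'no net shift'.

Q₀ = 166.9 vs Keq = 2.7540e-06 ⇒ Q>K, reverse
Step 1:
                    A           C
  Initial     0.06826      0.8819
  Change       0.8803     -0.8803
  Equil        0.9486    0.001574
  solve Keq expr → x = -0.4402; check Q = 2.7540e-06
Then remove 0.2877 M of A.
Step 2:
                    A           C
  Initial      0.6609    0.001574
  Change   4.7665e-04 -4.7665e-04
  Equil        0.6614    0.001098
  solve Keq expr → x = -2.3833e-04; check Q = 2.7540e-06

Direction: reverse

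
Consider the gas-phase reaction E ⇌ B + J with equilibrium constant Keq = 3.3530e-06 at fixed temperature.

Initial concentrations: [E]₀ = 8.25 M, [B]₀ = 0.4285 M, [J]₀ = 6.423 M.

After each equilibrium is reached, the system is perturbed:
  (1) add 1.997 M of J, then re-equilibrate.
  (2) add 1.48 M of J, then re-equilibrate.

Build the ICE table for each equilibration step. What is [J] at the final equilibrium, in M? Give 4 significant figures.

Q₀ = 0.3336 vs Keq = 3.3530e-06 ⇒ Q>K, reverse
Step 1:
                    E           B           J
  Initial        8.25      0.4285       6.423
  Change       0.4285     -0.4285     -0.4285
  Equil         8.678  4.8543e-06       5.995
  solve Keq expr → x = -0.4285; check Q = 3.3530e-06
Then add 1.997 M of J.
Step 2:
                    E           B           J
  Initial       8.678  4.8543e-06       7.992
  Change   1.2130e-06 -1.2130e-06 -1.2130e-06
  Equil         8.678  3.6412e-06       7.992
  solve Keq expr → x = -1.2130e-06; check Q = 3.3530e-06
Then add 1.48 M of J.
Step 3:
                    E           B           J
  Initial       8.678  3.6412e-06       9.472
  Change   5.6897e-07 -5.6897e-07 -5.6897e-07
  Equil         8.678  3.0723e-06       9.472
  solve Keq expr → x = -5.6897e-07; check Q = 3.3530e-06

[J]_eq = 9.472 M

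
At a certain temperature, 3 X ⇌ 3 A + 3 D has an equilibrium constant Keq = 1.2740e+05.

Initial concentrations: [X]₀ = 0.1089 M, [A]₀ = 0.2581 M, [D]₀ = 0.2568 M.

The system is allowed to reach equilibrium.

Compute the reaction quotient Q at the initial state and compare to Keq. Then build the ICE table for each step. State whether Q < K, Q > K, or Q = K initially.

Q₀ = 0.2255 vs Keq = 1.2740e+05 ⇒ Q<K, forward
Step 1:
                   X          A          D
  init        0.1089     0.2581     0.2568
  Δ          -0.1063     0.1063     0.1063
  eq        0.002629     0.3644     0.3631
  solve Keq expr → x = 0.03542; check Q = 1.2740e+05

Q₀ = 0.2255; Q < K (proceeds forward)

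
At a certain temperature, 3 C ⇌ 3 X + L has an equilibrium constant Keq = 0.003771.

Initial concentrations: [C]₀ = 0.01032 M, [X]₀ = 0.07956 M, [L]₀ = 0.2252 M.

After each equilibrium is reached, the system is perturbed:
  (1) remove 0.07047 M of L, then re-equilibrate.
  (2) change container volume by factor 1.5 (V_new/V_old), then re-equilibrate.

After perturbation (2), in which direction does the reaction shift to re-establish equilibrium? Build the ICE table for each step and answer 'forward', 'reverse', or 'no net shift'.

Direction: forward

Q₀ = 103.2 vs Keq = 0.003771 ⇒ Q>K, reverse
Step 1:
                   C          X          L
  Initial    0.01032    0.07956     0.2252
  Change     0.06079   -0.06079   -0.02026
  Equil      0.07111    0.01877     0.2049
  solve Keq expr → x = -0.02026; check Q = 0.003771
Then remove 0.07047 M of L.
Step 2:
                   C          X          L
  Initial    0.07111    0.01877     0.1345
  Change   -0.002143   0.002143 7.1432e-04
  Equil      0.06896    0.02092     0.1352
  solve Keq expr → x = 7.1432e-04; check Q = 0.003771
Then change container volume by factor 1.5 (V_new/V_old).
Step 3:
                   C          X          L
  Initial    0.04598    0.01394    0.09012
  Change   -0.001477   0.001477 4.9235e-04
  Equil       0.0445    0.01542    0.09061
  solve Keq expr → x = 4.9235e-04; check Q = 0.003771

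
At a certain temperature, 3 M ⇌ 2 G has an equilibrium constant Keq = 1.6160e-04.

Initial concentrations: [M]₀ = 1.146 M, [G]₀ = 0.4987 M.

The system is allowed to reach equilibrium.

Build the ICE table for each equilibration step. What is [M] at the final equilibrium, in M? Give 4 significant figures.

Q₀ = 0.1652 vs Keq = 1.6160e-04 ⇒ Q>K, reverse
Step 1:
                    M           G
  I             1.146      0.4987
  C            0.7002     -0.4668
  E             1.846     0.03189
  solve Keq expr → x = -0.2334; check Q = 1.6160e-04

[M]_eq = 1.846 M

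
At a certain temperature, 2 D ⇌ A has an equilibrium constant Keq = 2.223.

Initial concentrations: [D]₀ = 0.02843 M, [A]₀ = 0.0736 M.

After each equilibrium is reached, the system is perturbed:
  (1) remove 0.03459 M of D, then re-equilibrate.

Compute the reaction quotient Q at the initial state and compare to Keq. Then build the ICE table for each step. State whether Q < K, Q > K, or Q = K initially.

Q₀ = 91.06 vs Keq = 2.223 ⇒ Q>K, reverse
Step 1:
                    D           A
  init        0.02843      0.0736
  Δ           0.08747    -0.04374
  eq           0.1159     0.02986
  solve Keq expr → x = -0.04374; check Q = 2.223
Then remove 0.03459 M of D.
Step 2:
                    D           A
  init        0.08131     0.02986
  Δ           0.01687   -0.008434
  eq          0.09818     0.02143
  solve Keq expr → x = -0.008434; check Q = 2.223

Q₀ = 91.06; Q > K (proceeds reverse)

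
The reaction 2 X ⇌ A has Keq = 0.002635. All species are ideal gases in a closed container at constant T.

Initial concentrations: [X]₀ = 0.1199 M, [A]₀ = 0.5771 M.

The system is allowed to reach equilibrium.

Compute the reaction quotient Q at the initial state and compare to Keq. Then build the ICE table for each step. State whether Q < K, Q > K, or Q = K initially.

Q₀ = 40.14 vs Keq = 0.002635 ⇒ Q>K, reverse
Step 1:
                  X         A
  init       0.1199    0.5771
  Δ           1.146   -0.5729
  eq          1.266  0.004221
  solve Keq expr → x = -0.5729; check Q = 0.002635

Q₀ = 40.14; Q > K (proceeds reverse)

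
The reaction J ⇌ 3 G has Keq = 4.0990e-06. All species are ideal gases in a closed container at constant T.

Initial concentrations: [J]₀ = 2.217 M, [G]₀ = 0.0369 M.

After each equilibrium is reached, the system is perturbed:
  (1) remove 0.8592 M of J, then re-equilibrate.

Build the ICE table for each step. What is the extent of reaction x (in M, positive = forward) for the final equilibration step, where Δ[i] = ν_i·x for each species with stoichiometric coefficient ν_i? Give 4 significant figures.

Q₀ = 2.2663e-05 vs Keq = 4.0990e-06 ⇒ Q>K, reverse
Step 1:
                  J         G
  I           2.217    0.0369
  C        0.005338  -0.01602
  E           2.222   0.02088
  solve Keq expr → x = -0.005338; check Q = 4.0990e-06
Then remove 0.8592 M of J.
Step 2:
                  J         G
  I           1.363   0.02088
  C        0.001045 -0.003135
  E           1.364   0.01775
  solve Keq expr → x = -0.001045; check Q = 4.0990e-06

x = -0.001045 M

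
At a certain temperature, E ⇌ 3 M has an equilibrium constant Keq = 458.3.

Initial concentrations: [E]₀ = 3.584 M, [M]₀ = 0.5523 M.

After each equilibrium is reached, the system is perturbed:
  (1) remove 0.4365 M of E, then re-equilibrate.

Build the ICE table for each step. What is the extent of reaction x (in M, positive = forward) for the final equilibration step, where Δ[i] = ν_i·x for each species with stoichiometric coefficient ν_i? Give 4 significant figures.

x = -0.2023 M

Q₀ = 0.04701 vs Keq = 458.3 ⇒ Q<K, forward
Step 1:
                  E         M
  Initial     3.584    0.5523
  Change     -2.476     7.427
  Equil       1.108     7.979
  solve Keq expr → x = 2.476; check Q = 458.3
Then remove 0.4365 M of E.
Step 2:
                  E         M
  Initial    0.6719     7.979
  Change     0.2023   -0.6069
  Equil      0.8742     7.372
  solve Keq expr → x = -0.2023; check Q = 458.3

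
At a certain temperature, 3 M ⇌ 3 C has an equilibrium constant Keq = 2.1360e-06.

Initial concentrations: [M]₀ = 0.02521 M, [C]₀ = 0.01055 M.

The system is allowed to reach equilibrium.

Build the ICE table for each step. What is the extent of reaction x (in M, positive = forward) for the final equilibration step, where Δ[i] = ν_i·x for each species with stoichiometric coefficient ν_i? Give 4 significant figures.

Q₀ = 0.07329 vs Keq = 2.1360e-06 ⇒ Q>K, reverse
Step 1:
                   M          C
  Initial    0.02521    0.01055
  Change      0.0101    -0.0101
  Equil      0.03531 4.5468e-04
  solve Keq expr → x = -0.003365; check Q = 2.1360e-06

x = -0.003365 M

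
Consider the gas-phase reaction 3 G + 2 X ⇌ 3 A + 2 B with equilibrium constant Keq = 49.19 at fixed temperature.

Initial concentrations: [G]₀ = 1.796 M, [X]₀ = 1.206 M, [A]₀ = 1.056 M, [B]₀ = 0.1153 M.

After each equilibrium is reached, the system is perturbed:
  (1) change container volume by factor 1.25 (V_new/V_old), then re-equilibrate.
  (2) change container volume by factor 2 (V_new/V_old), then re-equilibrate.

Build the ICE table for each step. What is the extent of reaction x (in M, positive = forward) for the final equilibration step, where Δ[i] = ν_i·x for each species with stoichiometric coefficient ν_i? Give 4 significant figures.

Q₀ = 0.001858 vs Keq = 49.19 ⇒ Q<K, forward
Step 1:
                    G           X           A           B
  init          1.796       1.206       1.056      0.1153
  Δ            -1.032     -0.6881       1.032      0.6881
  eq           0.7638      0.5179       2.088      0.8034
  solve Keq expr → x = 0.3441; check Q = 49.19
Then change container volume by factor 1.25 (V_new/V_old).
Step 2:
                    G           X           A           B
  init          0.611      0.4143       1.671      0.6428
  Δ                 0           0           0           0
  eq            0.611      0.4143       1.671      0.6428
  solve Keq expr → x = 0; check Q = 49.19
Then change container volume by factor 2 (V_new/V_old).
Step 3:
                    G           X           A           B
  init         0.3055      0.2071      0.8353      0.3214
  Δ                 0           0           0           0
  eq           0.3055      0.2071      0.8353      0.3214
  solve Keq expr → x = 0; check Q = 49.19

x = 0 M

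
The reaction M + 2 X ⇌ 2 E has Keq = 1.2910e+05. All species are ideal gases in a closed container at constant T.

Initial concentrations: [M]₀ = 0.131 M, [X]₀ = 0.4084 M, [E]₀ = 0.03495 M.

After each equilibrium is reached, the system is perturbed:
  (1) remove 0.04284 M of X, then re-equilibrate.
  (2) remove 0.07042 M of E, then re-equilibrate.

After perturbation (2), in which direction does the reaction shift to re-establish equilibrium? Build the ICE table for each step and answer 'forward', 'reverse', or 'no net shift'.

Q₀ = 0.05591 vs Keq = 1.2910e+05 ⇒ Q<K, forward
Step 1:
                    M           X           E
  Initial       0.131      0.4084     0.03495
  Change       -0.131     -0.2619      0.2619
  Equil    3.1827e-05      0.1465      0.2969
  solve Keq expr → x = 0.131; check Q = 1.2910e+05
Then remove 0.04284 M of X.
Step 2:
                    M           X           E
  Initial  3.1827e-05      0.1036      0.2969
  Change   3.1651e-05  6.3301e-05 -6.3301e-05
  Equil    6.3478e-05      0.1037      0.2968
  solve Keq expr → x = -3.1651e-05; check Q = 1.2910e+05
Then remove 0.07042 M of E.
Step 3:
                    M           X           E
  Initial  6.3478e-05      0.1037      0.2264
  Change  -2.6492e-05 -5.2983e-05  5.2983e-05
  Equil    3.6986e-05      0.1036      0.2265
  solve Keq expr → x = 2.6492e-05; check Q = 1.2910e+05

Direction: forward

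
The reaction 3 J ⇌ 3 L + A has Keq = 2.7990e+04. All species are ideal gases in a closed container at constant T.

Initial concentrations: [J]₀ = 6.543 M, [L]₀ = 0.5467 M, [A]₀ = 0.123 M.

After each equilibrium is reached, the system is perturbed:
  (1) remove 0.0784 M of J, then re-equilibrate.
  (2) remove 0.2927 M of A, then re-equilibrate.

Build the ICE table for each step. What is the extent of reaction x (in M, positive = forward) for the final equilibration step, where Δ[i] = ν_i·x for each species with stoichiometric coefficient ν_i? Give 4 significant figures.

x = 0.004247 M

Q₀ = 7.1750e-05 vs Keq = 2.7990e+04 ⇒ Q<K, forward
Step 1:
                    J           L           A
  init          6.543      0.5467       0.123
  Δ            -6.251       6.251       2.084
  eq           0.2915       6.798       2.207
  solve Keq expr → x = 2.084; check Q = 2.7990e+04
Then remove 0.0784 M of J.
Step 2:
                    J           L           A
  init         0.2131       6.798       2.207
  Δ           0.07414    -0.07414    -0.02471
  eq           0.2872       6.724       2.182
  solve Keq expr → x = -0.02471; check Q = 2.7990e+04
Then remove 0.2927 M of A.
Step 3:
                    J           L           A
  init         0.2872       6.724       1.889
  Δ          -0.01274     0.01274    0.004247
  eq           0.2745       6.737       1.894
  solve Keq expr → x = 0.004247; check Q = 2.7990e+04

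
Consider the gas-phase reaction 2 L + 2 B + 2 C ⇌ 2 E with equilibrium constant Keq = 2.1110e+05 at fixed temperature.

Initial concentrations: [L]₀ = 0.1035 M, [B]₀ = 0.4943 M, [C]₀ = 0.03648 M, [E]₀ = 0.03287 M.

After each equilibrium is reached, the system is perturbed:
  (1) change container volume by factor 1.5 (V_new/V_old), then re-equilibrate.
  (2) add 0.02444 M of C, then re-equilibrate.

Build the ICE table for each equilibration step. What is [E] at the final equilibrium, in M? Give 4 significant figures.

[E]_eq = 0.05776 M

Q₀ = 310.2 vs Keq = 2.1110e+05 ⇒ Q<K, forward
Step 1:
                   L          B          C          E
  I           0.1035     0.4943    0.03648    0.03287
  C         -0.03218   -0.03218   -0.03218    0.03218
  E          0.07132     0.4621   0.004296    0.06505
  solve Keq expr → x = 0.01609; check Q = 2.1110e+05
Then change container volume by factor 1.5 (V_new/V_old).
Step 2:
                   L          B          C          E
  I          0.04754     0.3081   0.002864    0.04337
  C         0.002782   0.002782   0.002782  -0.002782
  E          0.05033     0.3109   0.005647    0.04059
  solve Keq expr → x = -0.001391; check Q = 2.1110e+05
Then add 0.02444 M of C.
Step 3:
                   L          B          C          E
  I          0.05033     0.3109    0.03009    0.04059
  C         -0.01717   -0.01717   -0.01717    0.01717
  E          0.03315     0.2937    0.01291    0.05776
  solve Keq expr → x = 0.008587; check Q = 2.1110e+05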